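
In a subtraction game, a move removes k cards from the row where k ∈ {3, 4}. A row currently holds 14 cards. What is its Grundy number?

0

Grundy values for subtraction set {3, 4}:
k:     0  1  2  3  4  5  6  7  8  9 10 11 12 13 14
g(k):  0  0  0  1  1  1  2  0  0  0  1  1  1  2  0
So g(14) = 0.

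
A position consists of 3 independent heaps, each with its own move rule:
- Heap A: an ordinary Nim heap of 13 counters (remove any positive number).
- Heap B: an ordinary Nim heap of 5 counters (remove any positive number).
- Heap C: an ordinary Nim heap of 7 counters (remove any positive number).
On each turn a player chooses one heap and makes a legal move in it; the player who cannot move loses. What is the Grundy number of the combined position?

Heap A is a plain Nim heap of size 13, so its Grundy value is 13.
Heap B is a plain Nim heap of size 5, so its Grundy value is 5.
Heap C is a plain Nim heap of size 7, so its Grundy value is 7.
By the Sprague-Grundy theorem, the Grundy value of a sum of independent games is the XOR of the component values.
Combined value = 13 XOR 5 XOR 7 = 15.

15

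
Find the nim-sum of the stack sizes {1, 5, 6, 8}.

Nim-sum: 1 ⊕ 5 ⊕ 6 ⊕ 8 = 10.

10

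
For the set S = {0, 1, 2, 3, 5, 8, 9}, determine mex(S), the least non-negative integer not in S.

4

The values 0, 1, 2, 3 are all present; 4 is the first non-negative integer missing from the set.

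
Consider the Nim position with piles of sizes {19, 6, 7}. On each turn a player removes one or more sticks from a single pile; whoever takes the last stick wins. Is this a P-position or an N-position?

N-position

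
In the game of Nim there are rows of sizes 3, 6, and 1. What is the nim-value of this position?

In binary:
  011  (3)
  110  (6)
  001  (1)
  ---
  100  (4)

4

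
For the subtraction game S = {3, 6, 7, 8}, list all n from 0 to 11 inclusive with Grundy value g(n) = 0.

0, 1, 2, 11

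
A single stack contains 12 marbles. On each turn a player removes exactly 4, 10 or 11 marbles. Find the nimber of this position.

Build the Grundy sequence with g(k) = mex{g(k−s) : s ∈ {4, 10, 11}, s ≤ k}:
g(0) = mex{} = 0
g(1) = mex{} = 0
g(2) = mex{} = 0
g(3) = mex{} = 0
g(4) = mex{0} = 1
g(5) = mex{0} = 1
g(6) = mex{0} = 1
g(7) = mex{0} = 1
g(8) = mex{1} = 0
g(9) = mex{1} = 0
g(10) = mex{0,1} = 2
g(11) = mex{0,1} = 2
g(12) = mex{0} = 1
So g(12) = 1.

1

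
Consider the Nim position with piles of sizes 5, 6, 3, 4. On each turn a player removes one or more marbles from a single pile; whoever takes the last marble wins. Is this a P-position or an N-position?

Compute the nim-sum pairwise:
5 ^ 6 = 3
3 ^ 3 = 0
0 ^ 4 = 4
The nim-sum is 4 ≠ 0, so this is an N-position: the player to move can win.

N-position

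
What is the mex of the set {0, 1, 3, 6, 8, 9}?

2

The values 0, 1 are all present; 2 is the first non-negative integer missing from the set.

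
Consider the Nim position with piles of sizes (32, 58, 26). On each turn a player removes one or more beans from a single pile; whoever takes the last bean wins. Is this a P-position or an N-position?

Compute the nim-sum pairwise:
32 ⊕ 58 = 26
26 ⊕ 26 = 0
The nim-sum is 0, so this is a P-position: the player to move is in a losing position under optimal play.

P-position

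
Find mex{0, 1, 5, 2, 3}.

4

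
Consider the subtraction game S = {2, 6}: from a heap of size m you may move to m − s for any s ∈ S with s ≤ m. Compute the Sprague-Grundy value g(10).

1

Compute g(0), g(1), … for moves {2, 6}:
g(0) = mex{} = 0
g(1) = mex{} = 0
g(2) = mex{0} = 1
g(3) = mex{0} = 1
g(4) = mex{1} = 0
g(5) = mex{1} = 0
g(6) = mex{0} = 1
g(7) = mex{0} = 1
g(8) = mex{1} = 0
g(9) = mex{1} = 0
g(10) = mex{0} = 1
So g(10) = 1.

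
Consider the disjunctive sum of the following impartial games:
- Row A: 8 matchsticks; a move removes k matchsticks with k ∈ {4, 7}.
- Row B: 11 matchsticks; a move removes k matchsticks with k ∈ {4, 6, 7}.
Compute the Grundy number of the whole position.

Grundy values for row A (subtraction set {4, 7}):
k:     0  1  2  3  4  5  6  7  8
g(k):  0  0  0  0  1  1  1  1  2
So g(8) = 2.
Build the Grundy sequence for row B with g(k) = mex{g(k−s) : s ∈ {4, 6, 7}, s ≤ k}:
k:     0  1  2  3  4  5  6  7  8  9 10 11
g(k):  0  0  0  0  1  1  1  1  2  2  2  0
So g(11) = 0.
By the Sprague-Grundy theorem, the Grundy value of a sum of independent games is the XOR of the component values.
Combined value = 2 ⊕ 0 = 2.

2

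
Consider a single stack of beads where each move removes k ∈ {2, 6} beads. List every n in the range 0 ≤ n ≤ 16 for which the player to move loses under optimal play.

0, 1, 4, 5, 8, 9, 12, 13, 16

Compute g(0), g(1), … for moves {2, 6}:
k:     0  1  2  3  4  5  6  7  8  9 10 11 12 13 14 15 16
g(k):  0  0  1  1  0  0  1  1  0  0  1  1  0  0  1  1  0
The P-positions (g = 0) in 0..16 are 0, 1, 4, 5, 8, 9, 12, 13, 16.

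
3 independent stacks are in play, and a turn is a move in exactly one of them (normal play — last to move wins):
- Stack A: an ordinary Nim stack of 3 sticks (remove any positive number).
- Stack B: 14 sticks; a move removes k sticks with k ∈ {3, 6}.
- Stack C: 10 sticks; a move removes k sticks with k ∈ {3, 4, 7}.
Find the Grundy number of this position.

Stack A is a plain Nim stack of size 3, so its Grundy value is 3.
Grundy values for stack B (subtraction set {3, 6}):
g(0) = mex{} = 0
g(1) = mex{} = 0
g(2) = mex{} = 0
g(3) = mex{0} = 1
g(4) = mex{0} = 1
g(5) = mex{0} = 1
g(6) = mex{0,1} = 2
g(7) = mex{0,1} = 2
g(8) = mex{0,1} = 2
g(9) = mex{1,2} = 0
g(10) = mex{1,2} = 0
g(11) = mex{1,2} = 0
g(12) = mex{0,2} = 1
g(13) = mex{0,2} = 1
g(14) = mex{0,2} = 1
So g(14) = 1.
Build the Grundy sequence for stack C with g(k) = mex{g(k−s) : s ∈ {3, 4, 7}, s ≤ k}:
g(0) = mex{} = 0
g(1) = mex{} = 0
g(2) = mex{} = 0
g(3) = mex{0} = 1
g(4) = mex{0} = 1
g(5) = mex{0} = 1
g(6) = mex{0,1} = 2
g(7) = mex{0,1} = 2
g(8) = mex{0,1} = 2
g(9) = mex{0,1,2} = 3
g(10) = mex{1,2} = 0
So g(10) = 0.
By the Sprague-Grundy theorem, the Grundy value of a sum of independent games is the XOR of the component values.
Combined value = 3 ⊕ 1 ⊕ 0 = 2.

2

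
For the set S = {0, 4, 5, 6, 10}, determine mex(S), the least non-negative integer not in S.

1

0 is in the set but 1 is not, so the mex is 1.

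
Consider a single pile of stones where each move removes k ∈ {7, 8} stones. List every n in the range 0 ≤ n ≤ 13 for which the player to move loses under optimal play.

0, 1, 2, 3, 4, 5, 6

Compute g(0), g(1), … for moves {7, 8}:
g(0) = mex{} = 0
g(1) = mex{} = 0
g(2) = mex{} = 0
g(3) = mex{} = 0
g(4) = mex{} = 0
g(5) = mex{} = 0
g(6) = mex{} = 0
g(7) = mex{0} = 1
g(8) = mex{0} = 1
g(9) = mex{0} = 1
g(10) = mex{0} = 1
g(11) = mex{0} = 1
g(12) = mex{0} = 1
g(13) = mex{0} = 1
The P-positions (g = 0) in 0..13 are 0, 1, 2, 3, 4, 5, 6.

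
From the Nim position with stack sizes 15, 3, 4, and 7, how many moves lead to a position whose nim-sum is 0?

1

Nim-sum: 15 ⊕ 3 ⊕ 4 ⊕ 7 = 15.
The overall nim-sum is X = 15. A stack of size p has a winning move iff p XOR X < p (reduce it to p XOR X).
  15: 15 XOR 15 = 0 < 15 — winning move (to 0).
  3: 3 XOR 15 = 12 ≥ 3 — no move.
  4: 4 XOR 15 = 11 ≥ 4 — no move.
  7: 7 XOR 15 = 8 ≥ 7 — no move.
That gives 1 winning move.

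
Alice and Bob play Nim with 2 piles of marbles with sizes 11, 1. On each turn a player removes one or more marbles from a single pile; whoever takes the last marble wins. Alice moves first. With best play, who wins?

Nim-sum: 11 ⊕ 1 = 10.
The nim-sum is 10 ≠ 0, so this is an N-position: the player to move can win; Alice has a winning move.

Alice wins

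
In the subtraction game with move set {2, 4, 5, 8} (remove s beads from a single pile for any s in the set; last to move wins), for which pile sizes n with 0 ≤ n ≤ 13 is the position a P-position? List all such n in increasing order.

0, 1, 7, 10, 13

Build the Grundy sequence with g(k) = mex{g(k−s) : s ∈ {2, 4, 5, 8}, s ≤ k}:
g(0) = mex{} = 0
g(1) = mex{} = 0
g(2) = mex{0} = 1
g(3) = mex{0} = 1
g(4) = mex{0,1} = 2
g(5) = mex{0,1} = 2
g(6) = mex{0,1,2} = 3
g(7) = mex{1,2} = 0
g(8) = mex{0,1,2,3} = 4
g(9) = mex{0,2} = 1
g(10) = mex{1,2,3,4} = 0
g(11) = mex{0,1,3} = 2
g(12) = mex{0,2,4} = 1
g(13) = mex{1,2,4} = 0
The P-positions (g = 0) in 0..13 are 0, 1, 7, 10, 13.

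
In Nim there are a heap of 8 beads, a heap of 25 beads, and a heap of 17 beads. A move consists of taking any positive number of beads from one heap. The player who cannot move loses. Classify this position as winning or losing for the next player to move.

Nim-sum: 8 ⊕ 25 ⊕ 17 = 0.
The nim-sum is 0, so this is a P-position: the player to move is in a losing position under optimal play.

Losing position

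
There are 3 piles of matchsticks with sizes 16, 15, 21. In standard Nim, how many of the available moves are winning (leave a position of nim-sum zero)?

1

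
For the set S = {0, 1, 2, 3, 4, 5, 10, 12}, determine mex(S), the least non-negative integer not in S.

6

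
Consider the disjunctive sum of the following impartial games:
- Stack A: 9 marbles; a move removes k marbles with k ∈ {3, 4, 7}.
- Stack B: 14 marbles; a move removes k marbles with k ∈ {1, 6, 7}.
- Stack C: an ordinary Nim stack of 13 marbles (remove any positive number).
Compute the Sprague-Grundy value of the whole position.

14

For stack A, compute g(0), g(1), … with moves {3, 4, 7}:
g(0) = mex{} = 0
g(1) = mex{} = 0
g(2) = mex{} = 0
g(3) = mex{0} = 1
g(4) = mex{0} = 1
g(5) = mex{0} = 1
g(6) = mex{0,1} = 2
g(7) = mex{0,1} = 2
g(8) = mex{0,1} = 2
g(9) = mex{0,1,2} = 3
So g(9) = 3.
Grundy values for stack B (subtraction set {1, 6, 7}):
g(0) = mex{} = 0
g(1) = mex{0} = 1
g(2) = mex{1} = 0
g(3) = mex{0} = 1
g(4) = mex{1} = 0
g(5) = mex{0} = 1
g(6) = mex{0,1} = 2
g(7) = mex{0,1,2} = 3
g(8) = mex{0,1,3} = 2
g(9) = mex{0,1,2} = 3
g(10) = mex{0,1,3} = 2
g(11) = mex{0,1,2} = 3
g(12) = mex{1,2,3} = 0
g(13) = mex{0,2,3} = 1
g(14) = mex{1,2,3} = 0
So g(14) = 0.
Stack C is a plain Nim stack of size 13, so its Grundy value is 13.
The value of a disjunctive sum is the nim-sum of the parts.
Combined value = 3 XOR 0 XOR 13 = 14.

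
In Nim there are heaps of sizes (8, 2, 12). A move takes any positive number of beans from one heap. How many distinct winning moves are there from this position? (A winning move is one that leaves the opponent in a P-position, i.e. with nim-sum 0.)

Compute the nim-sum pairwise:
8 XOR 2 = 10
10 XOR 12 = 6
The overall nim-sum is X = 6. A heap of size p has a winning move iff p XOR X < p (reduce it to p XOR X).
  8: 8 XOR 6 = 14 ≥ 8 — no move.
  2: 2 XOR 6 = 4 ≥ 2 — no move.
  12: 12 XOR 6 = 10 < 12 — winning move (to 10).
That gives 1 winning move.

1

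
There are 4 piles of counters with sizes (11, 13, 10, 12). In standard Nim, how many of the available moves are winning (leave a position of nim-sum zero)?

0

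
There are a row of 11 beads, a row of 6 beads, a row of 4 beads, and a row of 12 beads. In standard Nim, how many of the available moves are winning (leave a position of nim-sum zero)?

3

In binary:
  1011  (11)
  0110  (6)
  0100  (4)
  1100  (12)
  ----
  0101  (5)
The overall nim-sum is X = 5. A row of size p has a winning move iff p XOR X < p (reduce it to p XOR X).
  11: 11 XOR 5 = 14 ≥ 11 — no move.
  6: 6 XOR 5 = 3 < 6 — winning move (to 3).
  4: 4 XOR 5 = 1 < 4 — winning move (to 1).
  12: 12 XOR 5 = 9 < 12 — winning move (to 9).
That gives 3 winning moves.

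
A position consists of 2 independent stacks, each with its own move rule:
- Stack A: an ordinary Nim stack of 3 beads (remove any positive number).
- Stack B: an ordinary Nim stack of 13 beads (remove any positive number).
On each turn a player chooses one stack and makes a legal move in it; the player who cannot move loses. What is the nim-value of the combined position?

14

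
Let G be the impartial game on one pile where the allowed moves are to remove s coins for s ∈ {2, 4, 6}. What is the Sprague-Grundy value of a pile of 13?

Build the Grundy sequence with g(k) = mex{g(k−s) : s ∈ {2, 4, 6}, s ≤ k}:
k:     0  1  2  3  4  5  6  7  8  9 10 11 12 13
g(k):  0  0  1  1  2  2  3  3  0  0  1  1  2  2
So g(13) = 2.

2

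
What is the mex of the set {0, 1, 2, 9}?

3

The values 0, 1, 2 are all present; 3 is the first non-negative integer missing from the set.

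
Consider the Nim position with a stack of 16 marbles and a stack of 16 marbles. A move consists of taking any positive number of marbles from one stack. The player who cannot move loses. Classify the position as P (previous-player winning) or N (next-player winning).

Compute the nim-sum pairwise:
16 XOR 16 = 0
The nim-sum is 0, so this is a P-position: the player to move is in a losing position under optimal play.

P-position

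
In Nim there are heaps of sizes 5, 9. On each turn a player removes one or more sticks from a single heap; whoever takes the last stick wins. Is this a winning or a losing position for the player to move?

Nim-sum: 5 ^ 9 = 12.
The nim-sum is 12 ≠ 0, so this is an N-position: the player to move can win.

Winning position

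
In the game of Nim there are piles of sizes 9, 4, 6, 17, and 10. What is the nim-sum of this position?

Bitwise XOR of the heap sizes:
  01001  (9)
  00100  (4)
  00110  (6)
  10001  (17)
  01010  (10)
  -----
  10000  (16)

16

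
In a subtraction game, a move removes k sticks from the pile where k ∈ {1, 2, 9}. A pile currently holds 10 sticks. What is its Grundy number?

0

Compute g(0), g(1), … for moves {1, 2, 9}:
k:     0  1  2  3  4  5  6  7  8  9 10
g(k):  0  1  2  0  1  2  0  1  2  3  0
So g(10) = 0.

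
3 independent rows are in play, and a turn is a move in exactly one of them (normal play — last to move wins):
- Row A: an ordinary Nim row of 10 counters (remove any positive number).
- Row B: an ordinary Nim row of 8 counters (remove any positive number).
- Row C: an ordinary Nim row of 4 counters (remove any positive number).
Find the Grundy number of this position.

Row A is a plain Nim row of size 10, so its Grundy value is 10.
Row B is a plain Nim row of size 8, so its Grundy value is 8.
Row C is a plain Nim row of size 4, so its Grundy value is 4.
The value of a disjunctive sum is the nim-sum of the parts.
Combined value = 10 XOR 8 XOR 4 = 6.

6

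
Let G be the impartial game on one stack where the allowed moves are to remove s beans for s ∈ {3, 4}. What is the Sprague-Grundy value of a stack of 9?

0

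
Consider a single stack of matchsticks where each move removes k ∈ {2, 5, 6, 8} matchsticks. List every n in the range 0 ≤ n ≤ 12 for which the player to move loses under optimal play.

0, 1, 4, 11

Build the Grundy sequence with g(k) = mex{g(k−s) : s ∈ {2, 5, 6, 8}, s ≤ k}:
k:     0  1  2  3  4  5  6  7  8  9 10 11 12
g(k):  0  0  1  1  0  2  1  3  2  2  3  0  2
The P-positions (g = 0) in 0..12 are 0, 1, 4, 11.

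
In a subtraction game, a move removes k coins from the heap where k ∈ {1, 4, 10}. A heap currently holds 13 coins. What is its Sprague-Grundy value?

Compute g(0), g(1), … for moves {1, 4, 10}:
g(0) = mex{} = 0
g(1) = mex{0} = 1
g(2) = mex{1} = 0
g(3) = mex{0} = 1
g(4) = mex{0,1} = 2
g(5) = mex{1,2} = 0
g(6) = mex{0} = 1
g(7) = mex{1} = 0
g(8) = mex{0,2} = 1
g(9) = mex{0,1} = 2
g(10) = mex{0,1,2} = 3
g(11) = mex{0,1,3} = 2
g(12) = mex{0,1,2} = 3
g(13) = mex{1,2,3} = 0
So g(13) = 0.

0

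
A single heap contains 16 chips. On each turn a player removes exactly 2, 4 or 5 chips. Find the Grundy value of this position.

Compute g(0), g(1), … for moves {2, 4, 5}:
k:     0  1  2  3  4  5  6  7  8  9 10 11 12 13 14 15 16
g(k):  0  0  1  1  2  2  3  0  0  1  1  2  2  3  0  0  1
So g(16) = 1.

1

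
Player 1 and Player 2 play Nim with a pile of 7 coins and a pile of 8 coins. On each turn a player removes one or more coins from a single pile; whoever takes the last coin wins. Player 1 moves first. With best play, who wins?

Player 1 wins

Compute the nim-sum pairwise:
7 ^ 8 = 15
The nim-sum is 15 ≠ 0, so this is an N-position: the player to move can win; Player 1 has a winning move.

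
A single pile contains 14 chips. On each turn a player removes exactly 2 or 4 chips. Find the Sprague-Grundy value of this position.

Grundy values for subtraction set {2, 4}:
g(0) = mex{} = 0
g(1) = mex{} = 0
g(2) = mex{0} = 1
g(3) = mex{0} = 1
g(4) = mex{0,1} = 2
g(5) = mex{0,1} = 2
g(6) = mex{1,2} = 0
g(7) = mex{1,2} = 0
g(8) = mex{0,2} = 1
g(9) = mex{0,2} = 1
g(10) = mex{0,1} = 2
g(11) = mex{0,1} = 2
g(12) = mex{1,2} = 0
g(13) = mex{1,2} = 0
g(14) = mex{0,2} = 1
So g(14) = 1.

1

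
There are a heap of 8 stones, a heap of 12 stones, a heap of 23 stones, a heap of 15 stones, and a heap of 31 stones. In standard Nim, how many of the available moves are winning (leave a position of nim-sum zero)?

Nim-sum: 8 XOR 12 XOR 23 XOR 15 XOR 31 = 3.
The overall nim-sum is X = 3. A heap of size p has a winning move iff p XOR X < p (reduce it to p XOR X).
  8: 8 XOR 3 = 11 ≥ 8 — no move.
  12: 12 XOR 3 = 15 ≥ 12 — no move.
  23: 23 XOR 3 = 20 < 23 — winning move (to 20).
  15: 15 XOR 3 = 12 < 15 — winning move (to 12).
  31: 31 XOR 3 = 28 < 31 — winning move (to 28).
That gives 3 winning moves.

3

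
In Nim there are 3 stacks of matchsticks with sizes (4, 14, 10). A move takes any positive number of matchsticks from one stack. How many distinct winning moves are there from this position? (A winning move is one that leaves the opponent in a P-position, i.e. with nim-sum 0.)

0

In binary:
  0100  (4)
  1110  (14)
  1010  (10)
  ----
  0000  (0)
The nim-sum is already 0, so every move leaves a nonzero nim-sum — there are no winning moves.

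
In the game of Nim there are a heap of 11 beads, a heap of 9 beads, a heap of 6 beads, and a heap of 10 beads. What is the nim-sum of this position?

Bitwise XOR of the heap sizes:
  1011  (11)
  1001  (9)
  0110  (6)
  1010  (10)
  ----
  1110  (14)

14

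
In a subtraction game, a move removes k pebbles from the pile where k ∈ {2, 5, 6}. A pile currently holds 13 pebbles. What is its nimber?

1

Build the Grundy sequence with g(k) = mex{g(k−s) : s ∈ {2, 5, 6}, s ≤ k}:
k:     0  1  2  3  4  5  6  7  8  9 10 11 12 13
g(k):  0  0  1  1  0  2  1  3  0  2  1  0  0  1
So g(13) = 1.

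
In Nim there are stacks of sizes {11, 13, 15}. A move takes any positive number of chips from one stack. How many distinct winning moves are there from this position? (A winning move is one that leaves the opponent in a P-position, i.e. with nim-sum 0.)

3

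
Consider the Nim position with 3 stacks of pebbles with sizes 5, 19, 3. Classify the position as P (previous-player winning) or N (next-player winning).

N-position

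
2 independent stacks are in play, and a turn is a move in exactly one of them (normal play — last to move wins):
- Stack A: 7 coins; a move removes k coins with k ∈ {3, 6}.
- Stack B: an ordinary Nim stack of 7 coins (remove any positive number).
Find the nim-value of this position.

Build the Grundy sequence for stack A with g(k) = mex{g(k−s) : s ∈ {3, 6}, s ≤ k}:
g(0) = mex{} = 0
g(1) = mex{} = 0
g(2) = mex{} = 0
g(3) = mex{0} = 1
g(4) = mex{0} = 1
g(5) = mex{0} = 1
g(6) = mex{0,1} = 2
g(7) = mex{0,1} = 2
So g(7) = 2.
Stack B is a plain Nim stack of size 7, so its Grundy value is 7.
By the Sprague-Grundy theorem, the Grundy value of a sum of independent games is the XOR of the component values.
Combined value = 2 XOR 7 = 5.

5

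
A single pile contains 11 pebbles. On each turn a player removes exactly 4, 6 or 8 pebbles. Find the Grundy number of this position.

Build the Grundy sequence with g(k) = mex{g(k−s) : s ∈ {4, 6, 8}, s ≤ k}:
g(0) = mex{} = 0
g(1) = mex{} = 0
g(2) = mex{} = 0
g(3) = mex{} = 0
g(4) = mex{0} = 1
g(5) = mex{0} = 1
g(6) = mex{0} = 1
g(7) = mex{0} = 1
g(8) = mex{0,1} = 2
g(9) = mex{0,1} = 2
g(10) = mex{0,1} = 2
g(11) = mex{0,1} = 2
So g(11) = 2.

2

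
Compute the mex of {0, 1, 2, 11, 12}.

3

The values 0, 1, 2 are all present; 3 is the first non-negative integer missing from the set.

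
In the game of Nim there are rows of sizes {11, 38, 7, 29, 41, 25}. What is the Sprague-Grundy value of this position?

7

In binary:
  001011  (11)
  100110  (38)
  000111  (7)
  011101  (29)
  101001  (41)
  011001  (25)
  ------
  000111  (7)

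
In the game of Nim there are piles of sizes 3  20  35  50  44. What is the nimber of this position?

42

In binary:
  000011  (3)
  010100  (20)
  100011  (35)
  110010  (50)
  101100  (44)
  ------
  101010  (42)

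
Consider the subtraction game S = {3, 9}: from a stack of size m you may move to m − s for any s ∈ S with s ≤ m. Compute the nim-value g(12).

Compute g(0), g(1), … for moves {3, 9}:
k:     0  1  2  3  4  5  6  7  8  9 10 11 12
g(k):  0  0  0  1  1  1  0  0  0  1  1  1  0
So g(12) = 0.

0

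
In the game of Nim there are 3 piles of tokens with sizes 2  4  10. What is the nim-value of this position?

12

Nim-sum: 2 ⊕ 4 ⊕ 10 = 12.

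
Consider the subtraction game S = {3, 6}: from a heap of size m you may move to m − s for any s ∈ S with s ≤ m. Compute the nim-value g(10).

0

Grundy values for subtraction set {3, 6}:
k:     0  1  2  3  4  5  6  7  8  9 10
g(k):  0  0  0  1  1  1  2  2  2  0  0
So g(10) = 0.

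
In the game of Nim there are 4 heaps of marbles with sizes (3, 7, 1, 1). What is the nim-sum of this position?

4

Compute the nim-sum pairwise:
3 ⊕ 7 = 4
4 ⊕ 1 = 5
5 ⊕ 1 = 4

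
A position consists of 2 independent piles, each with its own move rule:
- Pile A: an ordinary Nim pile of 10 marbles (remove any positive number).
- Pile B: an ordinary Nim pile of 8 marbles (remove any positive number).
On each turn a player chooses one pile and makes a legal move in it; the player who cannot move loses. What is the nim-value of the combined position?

Pile A is a plain Nim pile of size 10, so its Grundy value is 10.
Pile B is a plain Nim pile of size 8, so its Grundy value is 8.
The value of a disjunctive sum is the nim-sum of the parts.
Combined value = 10 XOR 8 = 2.

2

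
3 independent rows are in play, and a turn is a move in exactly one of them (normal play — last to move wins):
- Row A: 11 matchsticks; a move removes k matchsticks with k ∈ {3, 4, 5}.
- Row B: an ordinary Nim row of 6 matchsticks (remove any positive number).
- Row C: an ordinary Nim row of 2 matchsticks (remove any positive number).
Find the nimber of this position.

Build the Grundy sequence for row A with g(k) = mex{g(k−s) : s ∈ {3, 4, 5}, s ≤ k}:
g(0) = mex{} = 0
g(1) = mex{} = 0
g(2) = mex{} = 0
g(3) = mex{0} = 1
g(4) = mex{0} = 1
g(5) = mex{0} = 1
g(6) = mex{0,1} = 2
g(7) = mex{0,1} = 2
g(8) = mex{1} = 0
g(9) = mex{1,2} = 0
g(10) = mex{1,2} = 0
g(11) = mex{0,2} = 1
So g(11) = 1.
Row B is a plain Nim row of size 6, so its Grundy value is 6.
Row C is a plain Nim row of size 2, so its Grundy value is 2.
The value of a disjunctive sum is the nim-sum of the parts.
Combined value = 1 ⊕ 6 ⊕ 2 = 5.

5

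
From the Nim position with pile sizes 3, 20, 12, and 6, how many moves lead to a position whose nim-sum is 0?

1

Nim-sum: 3 ⊕ 20 ⊕ 12 ⊕ 6 = 29.
The overall nim-sum is X = 29. A pile of size p has a winning move iff p XOR X < p (reduce it to p XOR X).
  3: 3 XOR 29 = 30 ≥ 3 — no move.
  20: 20 XOR 29 = 9 < 20 — winning move (to 9).
  12: 12 XOR 29 = 17 ≥ 12 — no move.
  6: 6 XOR 29 = 27 ≥ 6 — no move.
That gives 1 winning move.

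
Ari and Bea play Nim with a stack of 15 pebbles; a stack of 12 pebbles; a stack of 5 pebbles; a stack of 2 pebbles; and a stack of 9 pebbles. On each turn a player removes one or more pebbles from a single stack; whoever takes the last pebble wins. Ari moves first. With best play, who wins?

Ari wins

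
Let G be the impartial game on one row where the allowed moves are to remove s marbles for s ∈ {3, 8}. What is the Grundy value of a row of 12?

0

Build the Grundy sequence with g(k) = mex{g(k−s) : s ∈ {3, 8}, s ≤ k}:
k:     0  1  2  3  4  5  6  7  8  9 10 11 12
g(k):  0  0  0  1  1  1  0  0  2  1  1  0  0
So g(12) = 0.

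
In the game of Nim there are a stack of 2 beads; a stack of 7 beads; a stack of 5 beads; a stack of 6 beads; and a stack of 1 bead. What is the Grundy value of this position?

Compute the nim-sum pairwise:
2 ⊕ 7 = 5
5 ⊕ 5 = 0
0 ⊕ 6 = 6
6 ⊕ 1 = 7

7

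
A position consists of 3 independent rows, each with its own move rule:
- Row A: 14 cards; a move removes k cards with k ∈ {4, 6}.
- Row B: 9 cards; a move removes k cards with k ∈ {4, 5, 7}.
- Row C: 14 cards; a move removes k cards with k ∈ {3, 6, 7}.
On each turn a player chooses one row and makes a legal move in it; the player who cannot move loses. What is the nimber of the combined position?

2

Build the Grundy sequence for row A with g(k) = mex{g(k−s) : s ∈ {4, 6}, s ≤ k}:
g(0) = mex{} = 0
g(1) = mex{} = 0
g(2) = mex{} = 0
g(3) = mex{} = 0
g(4) = mex{0} = 1
g(5) = mex{0} = 1
g(6) = mex{0} = 1
g(7) = mex{0} = 1
g(8) = mex{0,1} = 2
g(9) = mex{0,1} = 2
g(10) = mex{1} = 0
g(11) = mex{1} = 0
g(12) = mex{1,2} = 0
g(13) = mex{1,2} = 0
g(14) = mex{0,2} = 1
So g(14) = 1.
Grundy values for row B (subtraction set {4, 5, 7}):
g(0) = mex{} = 0
g(1) = mex{} = 0
g(2) = mex{} = 0
g(3) = mex{} = 0
g(4) = mex{0} = 1
g(5) = mex{0} = 1
g(6) = mex{0} = 1
g(7) = mex{0} = 1
g(8) = mex{0,1} = 2
g(9) = mex{0,1} = 2
So g(9) = 2.
Grundy values for row C (subtraction set {3, 6, 7}):
g(0) = mex{} = 0
g(1) = mex{} = 0
g(2) = mex{} = 0
g(3) = mex{0} = 1
g(4) = mex{0} = 1
g(5) = mex{0} = 1
g(6) = mex{0,1} = 2
g(7) = mex{0,1} = 2
g(8) = mex{0,1} = 2
g(9) = mex{0,1,2} = 3
g(10) = mex{1,2} = 0
g(11) = mex{1,2} = 0
g(12) = mex{1,2,3} = 0
g(13) = mex{0,2} = 1
g(14) = mex{0,2} = 1
So g(14) = 1.
By the Sprague-Grundy theorem, the Grundy value of a sum of independent games is the XOR of the component values.
Combined value = 1 ⊕ 2 ⊕ 1 = 2.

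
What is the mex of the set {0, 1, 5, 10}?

The values 0, 1 are all present; 2 is the first non-negative integer missing from the set.

2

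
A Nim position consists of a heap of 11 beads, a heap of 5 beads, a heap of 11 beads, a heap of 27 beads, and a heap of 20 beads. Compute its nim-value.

10

Bitwise XOR of the heap sizes:
  01011  (11)
  00101  (5)
  01011  (11)
  11011  (27)
  10100  (20)
  -----
  01010  (10)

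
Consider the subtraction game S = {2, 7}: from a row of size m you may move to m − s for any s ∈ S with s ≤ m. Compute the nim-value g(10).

0

Compute g(0), g(1), … for moves {2, 7}:
k:     0  1  2  3  4  5  6  7  8  9 10
g(k):  0  0  1  1  0  0  1  1  2  0  0
So g(10) = 0.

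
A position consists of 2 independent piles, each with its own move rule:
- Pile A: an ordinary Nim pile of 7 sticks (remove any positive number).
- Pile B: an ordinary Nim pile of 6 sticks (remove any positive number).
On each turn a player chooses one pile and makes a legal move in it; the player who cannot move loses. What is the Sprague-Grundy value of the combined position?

1

Pile A is a plain Nim pile of size 7, so its Grundy value is 7.
Pile B is a plain Nim pile of size 6, so its Grundy value is 6.
By the Sprague-Grundy theorem, the Grundy value of a sum of independent games is the XOR of the component values.
Combined value = 7 ⊕ 6 = 1.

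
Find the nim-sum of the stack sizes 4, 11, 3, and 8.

4

Compute the nim-sum pairwise:
4 ⊕ 11 = 15
15 ⊕ 3 = 12
12 ⊕ 8 = 4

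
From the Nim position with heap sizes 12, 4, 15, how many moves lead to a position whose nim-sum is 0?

3

Compute the nim-sum pairwise:
12 XOR 4 = 8
8 XOR 15 = 7
The overall nim-sum is X = 7. A heap of size p has a winning move iff p XOR X < p (reduce it to p XOR X).
  12: 12 XOR 7 = 11 < 12 — winning move (to 11).
  4: 4 XOR 7 = 3 < 4 — winning move (to 3).
  15: 15 XOR 7 = 8 < 15 — winning move (to 8).
That gives 3 winning moves.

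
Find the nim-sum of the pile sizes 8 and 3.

Compute the nim-sum pairwise:
8 ⊕ 3 = 11

11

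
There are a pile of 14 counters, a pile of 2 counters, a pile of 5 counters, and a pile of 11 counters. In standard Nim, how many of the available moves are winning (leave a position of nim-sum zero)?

3

Bitwise XOR of the heap sizes:
  1110  (14)
  0010  (2)
  0101  (5)
  1011  (11)
  ----
  0010  (2)
The overall nim-sum is X = 2. A pile of size p has a winning move iff p XOR X < p (reduce it to p XOR X).
  14: 14 XOR 2 = 12 < 14 — winning move (to 12).
  2: 2 XOR 2 = 0 < 2 — winning move (to 0).
  5: 5 XOR 2 = 7 ≥ 5 — no move.
  11: 11 XOR 2 = 9 < 11 — winning move (to 9).
That gives 3 winning moves.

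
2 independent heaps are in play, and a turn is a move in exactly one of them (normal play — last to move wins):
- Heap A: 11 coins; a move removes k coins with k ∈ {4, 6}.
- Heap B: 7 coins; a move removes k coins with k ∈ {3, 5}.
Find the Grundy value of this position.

2

For heap A, compute g(0), g(1), … with moves {4, 6}:
k:     0  1  2  3  4  5  6  7  8  9 10 11
g(k):  0  0  0  0  1  1  1  1  2  2  0  0
So g(11) = 0.
Grundy values for heap B (subtraction set {3, 5}):
k:     0  1  2  3  4  5  6  7
g(k):  0  0  0  1  1  1  2  2
So g(7) = 2.
By the Sprague-Grundy theorem, the Grundy value of a sum of independent games is the XOR of the component values.
Combined value = 0 ⊕ 2 = 2.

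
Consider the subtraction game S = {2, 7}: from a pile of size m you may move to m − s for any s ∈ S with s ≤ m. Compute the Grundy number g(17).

Compute g(0), g(1), … for moves {2, 7}:
k:     0  1  2  3  4  5  6  7  8  9 10 11 12 13 14 15 16 17
g(k):  0  0  1  1  0  0  1  1  2  0  0  1  1  0  0  1  1  2
So g(17) = 2.

2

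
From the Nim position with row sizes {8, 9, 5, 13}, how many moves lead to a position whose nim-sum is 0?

Compute the nim-sum pairwise:
8 ⊕ 9 = 1
1 ⊕ 5 = 4
4 ⊕ 13 = 9
The overall nim-sum is X = 9. A row of size p has a winning move iff p XOR X < p (reduce it to p XOR X).
  8: 8 XOR 9 = 1 < 8 — winning move (to 1).
  9: 9 XOR 9 = 0 < 9 — winning move (to 0).
  5: 5 XOR 9 = 12 ≥ 5 — no move.
  13: 13 XOR 9 = 4 < 13 — winning move (to 4).
That gives 3 winning moves.

3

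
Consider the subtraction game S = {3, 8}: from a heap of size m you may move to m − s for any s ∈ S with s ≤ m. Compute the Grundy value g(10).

1

Compute g(0), g(1), … for moves {3, 8}:
g(0) = mex{} = 0
g(1) = mex{} = 0
g(2) = mex{} = 0
g(3) = mex{0} = 1
g(4) = mex{0} = 1
g(5) = mex{0} = 1
g(6) = mex{1} = 0
g(7) = mex{1} = 0
g(8) = mex{0,1} = 2
g(9) = mex{0} = 1
g(10) = mex{0} = 1
So g(10) = 1.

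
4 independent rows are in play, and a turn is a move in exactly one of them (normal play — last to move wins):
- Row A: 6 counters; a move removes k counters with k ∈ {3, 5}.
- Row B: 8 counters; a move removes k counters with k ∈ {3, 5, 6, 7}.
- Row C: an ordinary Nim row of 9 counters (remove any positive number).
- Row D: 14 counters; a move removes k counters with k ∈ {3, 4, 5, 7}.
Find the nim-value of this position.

8

For row A, compute g(0), g(1), … with moves {3, 5}:
k:     0  1  2  3  4  5  6
g(k):  0  0  0  1  1  1  2
So g(6) = 2.
Build the Grundy sequence for row B with g(k) = mex{g(k−s) : s ∈ {3, 5, 6, 7}, s ≤ k}:
g(0) = mex{} = 0
g(1) = mex{} = 0
g(2) = mex{} = 0
g(3) = mex{0} = 1
g(4) = mex{0} = 1
g(5) = mex{0} = 1
g(6) = mex{0,1} = 2
g(7) = mex{0,1} = 2
g(8) = mex{0,1} = 2
So g(8) = 2.
Row C is a plain Nim row of size 9, so its Grundy value is 9.
Build the Grundy sequence for row D with g(k) = mex{g(k−s) : s ∈ {3, 4, 5, 7}, s ≤ k}:
g(0) = mex{} = 0
g(1) = mex{} = 0
g(2) = mex{} = 0
g(3) = mex{0} = 1
g(4) = mex{0} = 1
g(5) = mex{0} = 1
g(6) = mex{0,1} = 2
g(7) = mex{0,1} = 2
g(8) = mex{0,1} = 2
g(9) = mex{0,1,2} = 3
g(10) = mex{1,2} = 0
g(11) = mex{1,2} = 0
g(12) = mex{1,2,3} = 0
g(13) = mex{0,2,3} = 1
g(14) = mex{0,2,3} = 1
So g(14) = 1.
The value of a disjunctive sum is the nim-sum of the parts.
Combined value = 2 XOR 2 XOR 9 XOR 1 = 8.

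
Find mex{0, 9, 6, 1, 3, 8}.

2

The values 0, 1 are all present; 2 is the first non-negative integer missing from the set.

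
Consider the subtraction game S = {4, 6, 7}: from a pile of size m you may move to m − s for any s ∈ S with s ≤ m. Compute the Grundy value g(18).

1

Grundy values for subtraction set {4, 6, 7}:
k:     0  1  2  3  4  5  6  7  8  9 10 11 12 13 14 15 16 17 18
g(k):  0  0  0  0  1  1  1  1  2  2  2  0  0  0  0  1  1  1  1
So g(18) = 1.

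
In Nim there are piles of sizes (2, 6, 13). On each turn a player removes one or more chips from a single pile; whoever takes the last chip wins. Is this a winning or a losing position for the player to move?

Compute the nim-sum pairwise:
2 XOR 6 = 4
4 XOR 13 = 9
The nim-sum is 9 ≠ 0, so this is an N-position: the player to move can win.

Winning position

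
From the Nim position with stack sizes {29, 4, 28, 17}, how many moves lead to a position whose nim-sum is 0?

3

Write each in binary and XOR column by column:
  11101  (29)
  00100  (4)
  11100  (28)
  10001  (17)
  -----
  10100  (20)
The overall nim-sum is X = 20. A stack of size p has a winning move iff p XOR X < p (reduce it to p XOR X).
  29: 29 XOR 20 = 9 < 29 — winning move (to 9).
  4: 4 XOR 20 = 16 ≥ 4 — no move.
  28: 28 XOR 20 = 8 < 28 — winning move (to 8).
  17: 17 XOR 20 = 5 < 17 — winning move (to 5).
That gives 3 winning moves.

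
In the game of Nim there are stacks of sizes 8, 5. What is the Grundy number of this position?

13

Nim-sum: 8 ⊕ 5 = 13.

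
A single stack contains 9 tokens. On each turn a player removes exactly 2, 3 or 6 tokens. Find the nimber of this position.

0

Grundy values for subtraction set {2, 3, 6}:
k:     0  1  2  3  4  5  6  7  8  9
g(k):  0  0  1  1  2  0  3  1  2  0
So g(9) = 0.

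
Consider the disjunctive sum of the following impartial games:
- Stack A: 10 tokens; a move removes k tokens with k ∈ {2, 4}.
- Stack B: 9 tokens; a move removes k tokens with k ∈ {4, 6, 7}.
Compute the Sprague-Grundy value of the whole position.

For stack A, compute g(0), g(1), … with moves {2, 4}:
g(0) = mex{} = 0
g(1) = mex{} = 0
g(2) = mex{0} = 1
g(3) = mex{0} = 1
g(4) = mex{0,1} = 2
g(5) = mex{0,1} = 2
g(6) = mex{1,2} = 0
g(7) = mex{1,2} = 0
g(8) = mex{0,2} = 1
g(9) = mex{0,2} = 1
g(10) = mex{0,1} = 2
So g(10) = 2.
Grundy values for stack B (subtraction set {4, 6, 7}):
k:     0  1  2  3  4  5  6  7  8  9
g(k):  0  0  0  0  1  1  1  1  2  2
So g(9) = 2.
The value of a disjunctive sum is the nim-sum of the parts.
Combined value = 2 ⊕ 2 = 0.

0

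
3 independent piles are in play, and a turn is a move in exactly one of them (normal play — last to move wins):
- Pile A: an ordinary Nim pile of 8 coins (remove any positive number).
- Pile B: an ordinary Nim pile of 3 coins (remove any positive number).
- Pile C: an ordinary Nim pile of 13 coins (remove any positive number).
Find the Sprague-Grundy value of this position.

6

Pile A is a plain Nim pile of size 8, so its Grundy value is 8.
Pile B is a plain Nim pile of size 3, so its Grundy value is 3.
Pile C is a plain Nim pile of size 13, so its Grundy value is 13.
The value of a disjunctive sum is the nim-sum of the parts.
Combined value = 8 ⊕ 3 ⊕ 13 = 6.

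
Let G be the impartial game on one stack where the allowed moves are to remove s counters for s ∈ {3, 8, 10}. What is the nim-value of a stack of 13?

0

Grundy values for subtraction set {3, 8, 10}:
g(0) = mex{} = 0
g(1) = mex{} = 0
g(2) = mex{} = 0
g(3) = mex{0} = 1
g(4) = mex{0} = 1
g(5) = mex{0} = 1
g(6) = mex{1} = 0
g(7) = mex{1} = 0
g(8) = mex{0,1} = 2
g(9) = mex{0} = 1
g(10) = mex{0} = 1
g(11) = mex{0,1,2} = 3
g(12) = mex{0,1} = 2
g(13) = mex{1} = 0
So g(13) = 0.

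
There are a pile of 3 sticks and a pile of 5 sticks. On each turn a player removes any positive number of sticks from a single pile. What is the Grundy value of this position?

Nim-sum: 3 ^ 5 = 6.

6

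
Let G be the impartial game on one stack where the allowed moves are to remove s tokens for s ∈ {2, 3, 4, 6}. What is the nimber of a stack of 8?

0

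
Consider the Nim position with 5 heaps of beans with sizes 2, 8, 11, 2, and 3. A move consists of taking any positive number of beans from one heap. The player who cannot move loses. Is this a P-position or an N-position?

Bitwise XOR of the heap sizes:
  0010  (2)
  1000  (8)
  1011  (11)
  0010  (2)
  0011  (3)
  ----
  0000  (0)
The nim-sum is 0, so this is a P-position: the player to move is in a losing position under optimal play.

P-position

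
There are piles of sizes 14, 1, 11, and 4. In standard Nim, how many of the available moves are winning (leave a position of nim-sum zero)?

0

Nim-sum: 14 ^ 1 ^ 11 ^ 4 = 0.
The nim-sum is already 0, so every move leaves a nonzero nim-sum — there are no winning moves.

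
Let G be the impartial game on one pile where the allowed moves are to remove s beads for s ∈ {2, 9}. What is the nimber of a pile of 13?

Build the Grundy sequence with g(k) = mex{g(k−s) : s ∈ {2, 9}, s ≤ k}:
k:     0  1  2  3  4  5  6  7  8  9 10 11 12 13
g(k):  0  0  1  1  0  0  1  1  0  2  1  0  0  1
So g(13) = 1.

1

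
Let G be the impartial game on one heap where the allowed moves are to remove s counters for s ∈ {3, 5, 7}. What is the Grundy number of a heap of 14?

Compute g(0), g(1), … for moves {3, 5, 7}:
k:     0  1  2  3  4  5  6  7  8  9 10 11 12 13 14
g(k):  0  0  0  1  1  1  2  2  2  3  0  0  0  1  1
So g(14) = 1.

1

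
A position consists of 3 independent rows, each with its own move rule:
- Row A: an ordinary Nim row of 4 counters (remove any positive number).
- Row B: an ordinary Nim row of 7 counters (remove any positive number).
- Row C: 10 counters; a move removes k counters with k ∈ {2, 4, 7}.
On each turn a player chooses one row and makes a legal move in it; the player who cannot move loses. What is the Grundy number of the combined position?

1

Row A is a plain Nim row of size 4, so its Grundy value is 4.
Row B is a plain Nim row of size 7, so its Grundy value is 7.
Build the Grundy sequence for row C with g(k) = mex{g(k−s) : s ∈ {2, 4, 7}, s ≤ k}:
g(0) = mex{} = 0
g(1) = mex{} = 0
g(2) = mex{0} = 1
g(3) = mex{0} = 1
g(4) = mex{0,1} = 2
g(5) = mex{0,1} = 2
g(6) = mex{1,2} = 0
g(7) = mex{0,1,2} = 3
g(8) = mex{0,2} = 1
g(9) = mex{1,2,3} = 0
g(10) = mex{0,1} = 2
So g(10) = 2.
By the Sprague-Grundy theorem, the Grundy value of a sum of independent games is the XOR of the component values.
Combined value = 4 ⊕ 7 ⊕ 2 = 1.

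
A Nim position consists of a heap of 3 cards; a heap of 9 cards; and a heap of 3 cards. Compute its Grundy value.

Compute the nim-sum pairwise:
3 XOR 9 = 10
10 XOR 3 = 9

9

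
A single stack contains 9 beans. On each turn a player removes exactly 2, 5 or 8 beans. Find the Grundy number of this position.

1

Compute g(0), g(1), … for moves {2, 5, 8}:
g(0) = mex{} = 0
g(1) = mex{} = 0
g(2) = mex{0} = 1
g(3) = mex{0} = 1
g(4) = mex{1} = 0
g(5) = mex{0,1} = 2
g(6) = mex{0} = 1
g(7) = mex{1,2} = 0
g(8) = mex{0,1} = 2
g(9) = mex{0} = 1
So g(9) = 1.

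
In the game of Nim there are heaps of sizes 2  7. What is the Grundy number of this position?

5

Nim-sum: 2 XOR 7 = 5.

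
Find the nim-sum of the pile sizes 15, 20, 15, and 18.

Write each in binary and XOR column by column:
  01111  (15)
  10100  (20)
  01111  (15)
  10010  (18)
  -----
  00110  (6)

6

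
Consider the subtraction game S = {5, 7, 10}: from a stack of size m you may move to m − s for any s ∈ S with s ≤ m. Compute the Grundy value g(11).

2

Grundy values for subtraction set {5, 7, 10}:
k:     0  1  2  3  4  5  6  7  8  9 10 11
g(k):  0  0  0  0  0  1  1  1  1  1  2  2
So g(11) = 2.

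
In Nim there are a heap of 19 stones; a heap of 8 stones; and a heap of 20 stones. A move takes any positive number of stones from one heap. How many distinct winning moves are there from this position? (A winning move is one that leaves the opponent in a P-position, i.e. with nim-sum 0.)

1

Nim-sum: 19 XOR 8 XOR 20 = 15.
The overall nim-sum is X = 15. A heap of size p has a winning move iff p XOR X < p (reduce it to p XOR X).
  19: 19 XOR 15 = 28 ≥ 19 — no move.
  8: 8 XOR 15 = 7 < 8 — winning move (to 7).
  20: 20 XOR 15 = 27 ≥ 20 — no move.
That gives 1 winning move.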